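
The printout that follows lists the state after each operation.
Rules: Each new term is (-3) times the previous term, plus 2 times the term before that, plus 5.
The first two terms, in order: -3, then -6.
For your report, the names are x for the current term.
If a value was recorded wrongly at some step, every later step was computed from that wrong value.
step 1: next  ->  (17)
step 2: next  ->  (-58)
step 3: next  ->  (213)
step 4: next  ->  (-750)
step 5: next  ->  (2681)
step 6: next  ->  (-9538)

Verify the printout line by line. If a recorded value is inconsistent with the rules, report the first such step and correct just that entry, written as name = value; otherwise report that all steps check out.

Recomputing the run from the initial state:
step 1: x = 17
step 2: x = -58
step 3: x = 213
step 4: x = -750
step 5: x = 2681
step 6: x = -9538
This matches the printout at every step.

no error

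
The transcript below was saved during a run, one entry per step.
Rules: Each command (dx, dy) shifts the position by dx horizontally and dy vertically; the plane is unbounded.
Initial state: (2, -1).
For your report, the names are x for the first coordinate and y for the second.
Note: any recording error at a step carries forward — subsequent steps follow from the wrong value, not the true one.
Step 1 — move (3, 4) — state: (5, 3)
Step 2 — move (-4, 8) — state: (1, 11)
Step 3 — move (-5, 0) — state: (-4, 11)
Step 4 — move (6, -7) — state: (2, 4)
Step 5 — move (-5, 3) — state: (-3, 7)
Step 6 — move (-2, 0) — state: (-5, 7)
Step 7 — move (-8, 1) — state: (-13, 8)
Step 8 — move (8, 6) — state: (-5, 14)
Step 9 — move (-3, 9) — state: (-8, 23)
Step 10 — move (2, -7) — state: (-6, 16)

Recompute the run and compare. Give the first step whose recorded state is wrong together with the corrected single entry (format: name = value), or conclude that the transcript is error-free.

Recomputing the run from the initial state:
step 1: x = 5, y = 3
step 2: x = 1, y = 11
step 3: x = -4, y = 11
step 4: x = 2, y = 4
step 5: x = -3, y = 7
step 6: x = -5, y = 7
step 7: x = -13, y = 8
step 8: x = -5, y = 14
step 9: x = -8, y = 23
step 10: x = -6, y = 16
This matches the transcript at every step.

no error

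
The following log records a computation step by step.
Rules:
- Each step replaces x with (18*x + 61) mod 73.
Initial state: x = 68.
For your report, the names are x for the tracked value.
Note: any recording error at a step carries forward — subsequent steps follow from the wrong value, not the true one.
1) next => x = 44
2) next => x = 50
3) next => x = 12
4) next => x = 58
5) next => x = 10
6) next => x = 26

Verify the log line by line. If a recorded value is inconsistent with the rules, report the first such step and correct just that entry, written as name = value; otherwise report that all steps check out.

step 6, x = 22

Step 1: x = (18*68 + 61) mod 73 = 44 — same as recorded.
Step 2: x = (18*44 + 61) mod 73 = 50 — verified.
Step 3: x = (18*50 + 61) mod 73 = 12 — exactly as logged.
Step 4: x = (18*12 + 61) mod 73 = 58 — in agreement.
Step 5: x = (18*58 + 61) mod 73 = 10 — exactly as logged.
Step 6: x = (18*10 + 61) mod 73 = 22 — first mismatch against the log.
Conclusion: step 6 carries the first error; the entry should be x = 22.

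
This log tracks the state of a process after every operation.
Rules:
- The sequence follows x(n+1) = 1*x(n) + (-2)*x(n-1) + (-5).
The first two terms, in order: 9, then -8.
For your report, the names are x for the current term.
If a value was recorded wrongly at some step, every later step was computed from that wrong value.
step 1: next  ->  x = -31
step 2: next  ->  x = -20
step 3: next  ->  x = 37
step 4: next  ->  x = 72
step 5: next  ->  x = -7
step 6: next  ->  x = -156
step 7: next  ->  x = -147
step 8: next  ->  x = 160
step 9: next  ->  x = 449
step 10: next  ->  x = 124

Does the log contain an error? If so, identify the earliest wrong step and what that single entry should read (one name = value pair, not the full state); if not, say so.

no error

Step 1: x = 1*(-8) + (-2)*(9) + (-5) = -31 — checks out.
Step 2: x = 1*(-31) + (-2)*(-8) + (-5) = -20 — same as recorded.
Step 3: x = 1*(-20) + (-2)*(-31) + (-5) = 37 — verified.
Step 4: x = 1*(37) + (-2)*(-20) + (-5) = 72 — matches.
Step 5: x = 1*(72) + (-2)*(37) + (-5) = -7 — consistent with the log.
Step 6: x = 1*(-7) + (-2)*(72) + (-5) = -156 — in agreement.
Step 7: x = 1*(-156) + (-2)*(-7) + (-5) = -147 — same as recorded.
Step 8: x = 1*(-147) + (-2)*(-156) + (-5) = 160 — exactly as logged.
Step 9: x = 1*(160) + (-2)*(-147) + (-5) = 449 — in agreement.
Step 10: x = 1*(449) + (-2)*(160) + (-5) = 124 — checks out.
Each recorded entry agrees with the recomputation.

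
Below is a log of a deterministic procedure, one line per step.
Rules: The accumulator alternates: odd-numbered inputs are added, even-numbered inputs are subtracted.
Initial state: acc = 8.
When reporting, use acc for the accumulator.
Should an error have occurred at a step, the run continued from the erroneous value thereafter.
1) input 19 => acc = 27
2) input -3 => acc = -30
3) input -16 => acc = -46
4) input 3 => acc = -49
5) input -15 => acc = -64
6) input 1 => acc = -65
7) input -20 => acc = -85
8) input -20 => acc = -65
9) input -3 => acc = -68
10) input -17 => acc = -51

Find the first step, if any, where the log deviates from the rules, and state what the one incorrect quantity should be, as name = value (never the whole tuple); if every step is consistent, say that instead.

step 2, acc = 30

step 1: acc = 8 + 19 = 27 -> matches
step 2: acc = 27 - -3 = 30 -> the log disagrees here
Step 2 is the first one off; corrected, acc = 30.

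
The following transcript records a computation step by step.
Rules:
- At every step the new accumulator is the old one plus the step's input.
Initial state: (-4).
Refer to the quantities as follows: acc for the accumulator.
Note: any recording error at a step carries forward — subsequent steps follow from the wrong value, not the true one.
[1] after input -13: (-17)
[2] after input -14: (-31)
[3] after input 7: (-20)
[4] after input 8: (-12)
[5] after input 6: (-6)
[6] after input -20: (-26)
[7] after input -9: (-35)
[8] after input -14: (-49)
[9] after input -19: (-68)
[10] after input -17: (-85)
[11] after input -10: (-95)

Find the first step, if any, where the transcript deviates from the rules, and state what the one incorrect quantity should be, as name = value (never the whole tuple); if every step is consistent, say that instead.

Step 1: acc = -4 + -13 = -17 — consistent with the transcript.
Step 2: acc = -17 + -14 = -31 — checks out.
Step 3: acc = -31 + 7 = -24 — first mismatch against the transcript.
The earliest wrong entry is at step 3: it should read acc = -24.

step 3, acc = -24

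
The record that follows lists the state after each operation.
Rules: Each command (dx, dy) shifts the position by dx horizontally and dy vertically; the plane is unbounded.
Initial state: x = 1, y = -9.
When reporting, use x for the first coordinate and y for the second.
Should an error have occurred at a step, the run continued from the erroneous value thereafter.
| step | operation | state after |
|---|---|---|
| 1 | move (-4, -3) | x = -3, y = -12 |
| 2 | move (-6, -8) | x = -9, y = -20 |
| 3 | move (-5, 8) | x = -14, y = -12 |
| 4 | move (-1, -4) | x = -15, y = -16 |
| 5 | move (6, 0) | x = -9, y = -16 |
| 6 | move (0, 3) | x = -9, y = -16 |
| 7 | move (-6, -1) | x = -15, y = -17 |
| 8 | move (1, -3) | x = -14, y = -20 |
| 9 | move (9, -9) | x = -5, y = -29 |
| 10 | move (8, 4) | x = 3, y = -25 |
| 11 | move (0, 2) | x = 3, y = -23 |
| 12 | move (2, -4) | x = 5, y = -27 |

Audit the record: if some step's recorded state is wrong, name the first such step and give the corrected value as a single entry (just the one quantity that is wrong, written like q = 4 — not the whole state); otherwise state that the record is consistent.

step 6, y = -13

Recomputing the run from the initial state:
step 1: x = -3, y = -12
step 2: x = -9, y = -20
step 3: x = -14, y = -12
step 4: x = -15, y = -16
step 5: x = -9, y = -16
step 6: x = -9, y = -13
step 7: x = -15, y = -14
step 8: x = -14, y = -17
step 9: x = -5, y = -26
step 10: x = 3, y = -22
step 11: x = 3, y = -20
step 12: x = 5, y = -24
The first disagreement with the record is at step 6, where the value should be y = -13.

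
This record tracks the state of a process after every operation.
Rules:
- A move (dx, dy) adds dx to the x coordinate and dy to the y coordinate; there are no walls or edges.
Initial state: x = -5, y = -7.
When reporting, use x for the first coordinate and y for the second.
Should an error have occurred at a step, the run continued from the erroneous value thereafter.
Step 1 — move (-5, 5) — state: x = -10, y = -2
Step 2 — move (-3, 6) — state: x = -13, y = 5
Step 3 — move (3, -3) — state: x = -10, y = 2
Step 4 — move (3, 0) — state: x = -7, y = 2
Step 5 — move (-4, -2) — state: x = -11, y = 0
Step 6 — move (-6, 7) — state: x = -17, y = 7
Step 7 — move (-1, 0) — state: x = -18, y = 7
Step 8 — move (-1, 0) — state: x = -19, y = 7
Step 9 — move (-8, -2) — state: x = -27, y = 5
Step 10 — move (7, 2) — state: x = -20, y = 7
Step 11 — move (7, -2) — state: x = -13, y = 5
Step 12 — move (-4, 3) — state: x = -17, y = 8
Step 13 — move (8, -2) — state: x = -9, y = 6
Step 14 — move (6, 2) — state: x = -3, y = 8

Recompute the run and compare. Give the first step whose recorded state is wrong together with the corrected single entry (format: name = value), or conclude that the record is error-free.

Recomputing the run from the initial state:
step 1: x = -10, y = -2
step 2: x = -13, y = 4
step 3: x = -10, y = 1
step 4: x = -7, y = 1
step 5: x = -11, y = -1
step 6: x = -17, y = 6
step 7: x = -18, y = 6
step 8: x = -19, y = 6
step 9: x = -27, y = 4
step 10: x = -20, y = 6
step 11: x = -13, y = 4
step 12: x = -17, y = 7
step 13: x = -9, y = 5
step 14: x = -3, y = 7
The first disagreement with the record is at step 2, where the value should be y = 4.

step 2, y = 4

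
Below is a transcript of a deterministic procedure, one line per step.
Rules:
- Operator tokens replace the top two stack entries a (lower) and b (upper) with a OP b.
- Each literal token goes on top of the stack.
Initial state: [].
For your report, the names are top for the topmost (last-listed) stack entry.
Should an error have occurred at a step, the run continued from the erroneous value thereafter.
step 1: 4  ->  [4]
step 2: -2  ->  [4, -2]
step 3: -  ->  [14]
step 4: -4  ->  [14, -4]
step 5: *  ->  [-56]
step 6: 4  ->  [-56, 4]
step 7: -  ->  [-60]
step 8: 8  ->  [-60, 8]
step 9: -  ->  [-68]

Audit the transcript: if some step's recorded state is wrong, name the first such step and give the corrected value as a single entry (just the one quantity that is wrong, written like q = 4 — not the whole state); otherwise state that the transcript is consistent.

step 3, top = 6

1. push 4: top = 4 (consistent with the transcript)
2. push -2: top = -2 (matches)
3. 4 - -2 = 6 (not what was recorded)
Step 3 is the first one off; corrected, top = 6.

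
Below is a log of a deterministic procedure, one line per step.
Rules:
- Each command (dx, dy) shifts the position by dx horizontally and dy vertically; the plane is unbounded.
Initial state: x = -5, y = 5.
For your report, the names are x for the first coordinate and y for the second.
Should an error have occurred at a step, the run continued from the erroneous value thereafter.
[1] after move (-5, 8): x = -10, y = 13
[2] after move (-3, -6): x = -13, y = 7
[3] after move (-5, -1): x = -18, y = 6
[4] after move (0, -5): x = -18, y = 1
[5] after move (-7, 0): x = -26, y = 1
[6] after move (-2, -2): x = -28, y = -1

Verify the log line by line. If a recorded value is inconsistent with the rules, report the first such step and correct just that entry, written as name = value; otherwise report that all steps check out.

Recomputing the run from the initial state:
step 1: x = -10, y = 13
step 2: x = -13, y = 7
step 3: x = -18, y = 6
step 4: x = -18, y = 1
step 5: x = -25, y = 1
step 6: x = -27, y = -1
The first disagreement with the log is at step 5, where the value should be x = -25.

step 5, x = -25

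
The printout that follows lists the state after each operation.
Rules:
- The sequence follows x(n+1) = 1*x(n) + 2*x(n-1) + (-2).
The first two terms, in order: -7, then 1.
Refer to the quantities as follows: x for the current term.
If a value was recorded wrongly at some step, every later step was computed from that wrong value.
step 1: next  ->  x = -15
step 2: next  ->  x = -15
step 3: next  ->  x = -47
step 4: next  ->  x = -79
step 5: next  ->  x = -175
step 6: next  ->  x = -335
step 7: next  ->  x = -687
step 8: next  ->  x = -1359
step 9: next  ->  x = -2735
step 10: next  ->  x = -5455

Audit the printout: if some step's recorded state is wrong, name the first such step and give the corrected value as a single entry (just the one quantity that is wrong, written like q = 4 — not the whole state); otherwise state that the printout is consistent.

1. x = 1*(1) + (2)*(-7) + (-2) = -15 (exactly as logged)
2. x = 1*(-15) + (2)*(1) + (-2) = -15 (agrees with the printout)
3. x = 1*(-15) + (2)*(-15) + (-2) = -47 (same as recorded)
4. x = 1*(-47) + (2)*(-15) + (-2) = -79 (same as recorded)
5. x = 1*(-79) + (2)*(-47) + (-2) = -175 (matches)
6. x = 1*(-175) + (2)*(-79) + (-2) = -335 (confirmed correct)
7. x = 1*(-335) + (2)*(-175) + (-2) = -687 (checks out)
8. x = 1*(-687) + (2)*(-335) + (-2) = -1359 (exactly as logged)
9. x = 1*(-1359) + (2)*(-687) + (-2) = -2735 (verified)
10. x = 1*(-2735) + (2)*(-1359) + (-2) = -5455 (checks out)
Each recorded entry agrees with the recomputation.

no error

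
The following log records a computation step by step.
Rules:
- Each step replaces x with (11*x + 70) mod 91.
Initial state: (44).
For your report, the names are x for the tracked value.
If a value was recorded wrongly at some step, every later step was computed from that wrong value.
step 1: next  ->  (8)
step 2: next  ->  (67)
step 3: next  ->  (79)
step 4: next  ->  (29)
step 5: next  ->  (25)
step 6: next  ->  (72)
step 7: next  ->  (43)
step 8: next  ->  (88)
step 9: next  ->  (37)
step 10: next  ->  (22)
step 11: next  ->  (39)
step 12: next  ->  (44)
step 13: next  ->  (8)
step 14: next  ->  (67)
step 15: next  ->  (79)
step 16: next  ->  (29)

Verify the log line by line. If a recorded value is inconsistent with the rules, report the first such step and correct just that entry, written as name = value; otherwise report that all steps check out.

no error

Recomputing the run from the initial state:
step 1: x = 8
step 2: x = 67
step 3: x = 79
step 4: x = 29
step 5: x = 25
step 6: x = 72
step 7: x = 43
step 8: x = 88
step 9: x = 37
step 10: x = 22
step 11: x = 39
step 12: x = 44
step 13: x = 8
step 14: x = 67
step 15: x = 79
step 16: x = 29
This matches the log at every step.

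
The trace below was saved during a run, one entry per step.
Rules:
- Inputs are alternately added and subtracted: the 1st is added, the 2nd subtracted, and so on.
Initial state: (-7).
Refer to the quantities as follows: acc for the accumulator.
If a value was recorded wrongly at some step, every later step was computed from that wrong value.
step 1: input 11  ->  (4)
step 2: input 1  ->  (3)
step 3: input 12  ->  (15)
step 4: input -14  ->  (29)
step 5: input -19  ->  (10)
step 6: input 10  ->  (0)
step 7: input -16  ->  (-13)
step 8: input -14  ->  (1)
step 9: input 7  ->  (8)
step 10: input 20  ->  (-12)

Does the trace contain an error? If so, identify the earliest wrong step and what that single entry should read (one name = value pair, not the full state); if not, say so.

step 7, acc = -16

Recomputing the run from the initial state:
step 1: acc = 4
step 2: acc = 3
step 3: acc = 15
step 4: acc = 29
step 5: acc = 10
step 6: acc = 0
step 7: acc = -16
step 8: acc = -2
step 9: acc = 5
step 10: acc = -15
The first disagreement with the trace is at step 7, where the value should be acc = -16.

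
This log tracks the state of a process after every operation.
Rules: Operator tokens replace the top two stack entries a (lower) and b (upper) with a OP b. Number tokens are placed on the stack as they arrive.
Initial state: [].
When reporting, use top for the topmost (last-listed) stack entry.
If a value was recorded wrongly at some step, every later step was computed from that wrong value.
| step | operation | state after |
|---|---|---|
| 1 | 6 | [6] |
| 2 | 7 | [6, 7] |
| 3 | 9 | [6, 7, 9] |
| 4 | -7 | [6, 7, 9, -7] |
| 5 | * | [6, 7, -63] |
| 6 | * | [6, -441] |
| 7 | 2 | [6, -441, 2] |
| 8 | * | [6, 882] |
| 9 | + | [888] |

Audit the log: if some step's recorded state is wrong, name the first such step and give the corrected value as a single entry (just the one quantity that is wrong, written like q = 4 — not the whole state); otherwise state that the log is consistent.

step 8, top = -882

Recomputing the run from the initial state:
step 1: [6]
step 2: [6, 7]
step 3: [6, 7, 9]
step 4: [6, 7, 9, -7]
step 5: [6, 7, -63]
step 6: [6, -441]
step 7: [6, -441, 2]
step 8: [6, -882]
step 9: [-876]
The first disagreement with the log is at step 8, where the value should be top = -882.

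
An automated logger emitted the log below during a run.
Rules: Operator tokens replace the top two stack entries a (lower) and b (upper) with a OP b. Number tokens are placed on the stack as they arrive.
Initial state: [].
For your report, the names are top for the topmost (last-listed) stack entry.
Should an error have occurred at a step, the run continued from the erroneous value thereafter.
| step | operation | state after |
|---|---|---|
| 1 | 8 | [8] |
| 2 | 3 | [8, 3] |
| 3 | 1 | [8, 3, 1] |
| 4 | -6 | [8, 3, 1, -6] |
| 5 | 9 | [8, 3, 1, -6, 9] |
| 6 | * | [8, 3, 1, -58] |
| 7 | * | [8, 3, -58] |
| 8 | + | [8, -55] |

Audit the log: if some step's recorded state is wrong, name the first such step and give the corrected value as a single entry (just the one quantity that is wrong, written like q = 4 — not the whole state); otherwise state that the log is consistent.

step 6, top = -54

1. push 8: top = 8 (in agreement)
2. push 3: top = 3 (no discrepancy)
3. push 1: top = 1 (consistent with the log)
4. push -6: top = -6 (no discrepancy)
5. push 9: top = 9 (same as recorded)
6. -6 * 9 = -54 (the log has a different value)
So the first discrepancy is step 6, where the right value is top = -54.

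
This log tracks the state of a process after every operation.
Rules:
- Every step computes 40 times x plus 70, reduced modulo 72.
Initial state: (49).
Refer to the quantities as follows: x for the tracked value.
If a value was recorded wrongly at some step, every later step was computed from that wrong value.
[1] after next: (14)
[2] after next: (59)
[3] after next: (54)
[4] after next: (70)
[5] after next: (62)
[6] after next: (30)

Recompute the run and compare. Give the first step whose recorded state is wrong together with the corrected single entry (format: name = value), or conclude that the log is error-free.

step 2, x = 54

Recomputing the run from the initial state:
step 1: x = 14
step 2: x = 54
step 3: x = 70
step 4: x = 62
step 5: x = 30
step 6: x = 46
The first disagreement with the log is at step 2, where the value should be x = 54.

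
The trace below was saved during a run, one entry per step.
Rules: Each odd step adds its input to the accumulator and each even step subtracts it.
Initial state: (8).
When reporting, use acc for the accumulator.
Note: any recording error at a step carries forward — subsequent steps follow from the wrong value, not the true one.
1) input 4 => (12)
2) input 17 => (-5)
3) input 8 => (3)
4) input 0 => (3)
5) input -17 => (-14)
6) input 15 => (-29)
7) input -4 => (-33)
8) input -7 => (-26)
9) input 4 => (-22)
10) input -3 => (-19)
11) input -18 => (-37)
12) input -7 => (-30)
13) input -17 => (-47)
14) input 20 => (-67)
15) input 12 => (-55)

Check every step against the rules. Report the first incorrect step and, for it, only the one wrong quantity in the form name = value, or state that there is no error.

1. acc = 8 + 4 = 12 (agrees with the trace)
2. acc = 12 - 17 = -5 (checks out)
3. acc = -5 + 8 = 3 (confirmed correct)
4. acc = 3 - 0 = 3 (confirmed correct)
5. acc = 3 + -17 = -14 (checks out)
6. acc = -14 - 15 = -29 (in agreement)
7. acc = -29 + -4 = -33 (verified)
8. acc = -33 - -7 = -26 (consistent with the trace)
9. acc = -26 + 4 = -22 (confirmed correct)
10. acc = -22 - -3 = -19 (no discrepancy)
11. acc = -19 + -18 = -37 (exactly as logged)
12. acc = -37 - -7 = -30 (no discrepancy)
13. acc = -30 + -17 = -47 (matches)
14. acc = -47 - 20 = -67 (exactly as logged)
15. acc = -67 + 12 = -55 (checks out)
All steps check out; nothing to correct.

no error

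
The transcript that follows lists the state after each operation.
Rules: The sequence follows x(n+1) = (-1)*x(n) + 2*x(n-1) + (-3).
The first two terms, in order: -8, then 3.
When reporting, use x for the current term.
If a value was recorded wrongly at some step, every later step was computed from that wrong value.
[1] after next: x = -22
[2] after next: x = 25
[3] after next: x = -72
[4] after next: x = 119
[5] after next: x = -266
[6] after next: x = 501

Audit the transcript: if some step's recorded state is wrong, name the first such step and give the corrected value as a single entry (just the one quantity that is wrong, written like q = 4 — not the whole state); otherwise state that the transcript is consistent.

Recomputing the run from the initial state:
step 1: x = -22
step 2: x = 25
step 3: x = -72
step 4: x = 119
step 5: x = -266
step 6: x = 501
This matches the transcript at every step.

no error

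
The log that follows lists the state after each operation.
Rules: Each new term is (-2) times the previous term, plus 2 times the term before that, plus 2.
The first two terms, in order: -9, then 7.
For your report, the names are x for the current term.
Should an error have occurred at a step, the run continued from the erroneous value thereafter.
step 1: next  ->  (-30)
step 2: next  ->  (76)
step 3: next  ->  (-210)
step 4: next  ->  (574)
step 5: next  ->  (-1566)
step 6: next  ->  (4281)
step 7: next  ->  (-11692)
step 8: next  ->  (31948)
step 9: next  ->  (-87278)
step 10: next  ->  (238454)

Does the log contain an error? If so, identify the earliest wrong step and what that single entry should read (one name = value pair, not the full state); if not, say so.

1. x = -2*(7) + (2)*(-9) + (2) = -30 (verified)
2. x = -2*(-30) + (2)*(7) + (2) = 76 (matches)
3. x = -2*(76) + (2)*(-30) + (2) = -210 (no discrepancy)
4. x = -2*(-210) + (2)*(76) + (2) = 574 (checks out)
5. x = -2*(574) + (2)*(-210) + (2) = -1566 (agrees with the log)
6. x = -2*(-1566) + (2)*(574) + (2) = 4282 (a discrepancy with the log)
That makes step 6 the first incorrect line — x = 4282 is what it should show.

step 6, x = 4282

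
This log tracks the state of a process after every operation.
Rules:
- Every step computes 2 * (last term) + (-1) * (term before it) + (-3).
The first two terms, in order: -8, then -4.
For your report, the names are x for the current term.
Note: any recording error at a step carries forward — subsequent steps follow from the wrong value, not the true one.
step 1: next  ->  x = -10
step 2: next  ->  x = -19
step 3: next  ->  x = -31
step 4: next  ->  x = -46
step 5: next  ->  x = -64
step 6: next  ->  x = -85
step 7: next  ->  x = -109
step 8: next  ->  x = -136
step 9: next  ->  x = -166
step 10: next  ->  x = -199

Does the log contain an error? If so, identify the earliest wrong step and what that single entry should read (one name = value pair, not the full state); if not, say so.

step 1, x = -3

Step 1: x = 2*(-4) + (-1)*(-8) + (-3) = -3 — the log has a different value.
Conclusion: step 1 carries the first error; the entry should be x = -3.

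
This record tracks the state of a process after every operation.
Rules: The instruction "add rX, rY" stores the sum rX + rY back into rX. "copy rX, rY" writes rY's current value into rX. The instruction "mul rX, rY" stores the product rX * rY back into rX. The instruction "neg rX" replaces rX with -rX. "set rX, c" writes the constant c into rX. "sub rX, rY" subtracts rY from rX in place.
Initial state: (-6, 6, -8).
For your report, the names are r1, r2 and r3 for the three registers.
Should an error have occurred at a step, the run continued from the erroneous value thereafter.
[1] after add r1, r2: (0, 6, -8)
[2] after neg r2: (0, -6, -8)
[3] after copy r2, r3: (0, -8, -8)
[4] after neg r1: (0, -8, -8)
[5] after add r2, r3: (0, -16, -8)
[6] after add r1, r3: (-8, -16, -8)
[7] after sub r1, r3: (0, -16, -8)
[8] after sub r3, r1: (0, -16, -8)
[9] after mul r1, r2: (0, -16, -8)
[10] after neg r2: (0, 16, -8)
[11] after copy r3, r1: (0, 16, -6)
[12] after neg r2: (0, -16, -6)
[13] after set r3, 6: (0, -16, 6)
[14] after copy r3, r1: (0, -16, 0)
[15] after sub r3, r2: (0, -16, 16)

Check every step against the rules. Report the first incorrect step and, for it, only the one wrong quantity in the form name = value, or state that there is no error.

Recomputing the run from the initial state:
step 1: r1 = 0, r2 = 6, r3 = -8
step 2: r1 = 0, r2 = -6, r3 = -8
step 3: r1 = 0, r2 = -8, r3 = -8
step 4: r1 = 0, r2 = -8, r3 = -8
step 5: r1 = 0, r2 = -16, r3 = -8
step 6: r1 = -8, r2 = -16, r3 = -8
step 7: r1 = 0, r2 = -16, r3 = -8
step 8: r1 = 0, r2 = -16, r3 = -8
step 9: r1 = 0, r2 = -16, r3 = -8
step 10: r1 = 0, r2 = 16, r3 = -8
step 11: r1 = 0, r2 = 16, r3 = 0
step 12: r1 = 0, r2 = -16, r3 = 0
step 13: r1 = 0, r2 = -16, r3 = 6
step 14: r1 = 0, r2 = -16, r3 = 0
step 15: r1 = 0, r2 = -16, r3 = 16
The first disagreement with the record is at step 11, where the value should be r3 = 0.

step 11, r3 = 0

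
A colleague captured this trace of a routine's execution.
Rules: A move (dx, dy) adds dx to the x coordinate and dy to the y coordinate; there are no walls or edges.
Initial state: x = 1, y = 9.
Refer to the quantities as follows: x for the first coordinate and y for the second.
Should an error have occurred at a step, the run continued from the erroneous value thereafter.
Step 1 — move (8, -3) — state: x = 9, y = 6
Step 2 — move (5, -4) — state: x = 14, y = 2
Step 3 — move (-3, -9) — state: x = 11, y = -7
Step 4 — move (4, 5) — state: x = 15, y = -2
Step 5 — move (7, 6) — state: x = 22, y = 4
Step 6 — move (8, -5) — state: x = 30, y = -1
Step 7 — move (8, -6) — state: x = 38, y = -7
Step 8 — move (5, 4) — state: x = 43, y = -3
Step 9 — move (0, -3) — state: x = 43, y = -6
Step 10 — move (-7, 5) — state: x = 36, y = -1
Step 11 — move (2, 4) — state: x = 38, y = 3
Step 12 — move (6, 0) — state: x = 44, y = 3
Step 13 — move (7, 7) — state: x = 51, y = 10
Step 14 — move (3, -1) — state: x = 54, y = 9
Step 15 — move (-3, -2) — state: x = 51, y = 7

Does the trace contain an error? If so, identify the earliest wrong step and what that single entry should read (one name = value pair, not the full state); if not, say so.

no error

step 1: x = 1 + (8) = 9, y = 9 + (-3) = 6 -> agrees with the trace
step 2: x = 9 + (5) = 14, y = 6 + (-4) = 2 -> in agreement
step 3: x = 14 + (-3) = 11, y = 2 + (-9) = -7 -> same as recorded
step 4: x = 11 + (4) = 15, y = -7 + (5) = -2 -> confirmed correct
step 5: x = 15 + (7) = 22, y = -2 + (6) = 4 -> in agreement
step 6: x = 22 + (8) = 30, y = 4 + (-5) = -1 -> in agreement
step 7: x = 30 + (8) = 38, y = -1 + (-6) = -7 -> consistent with the trace
step 8: x = 38 + (5) = 43, y = -7 + (4) = -3 -> no discrepancy
step 9: x = 43 + (0) = 43, y = -3 + (-3) = -6 -> no discrepancy
step 10: x = 43 + (-7) = 36, y = -6 + (5) = -1 -> no discrepancy
step 11: x = 36 + (2) = 38, y = -1 + (4) = 3 -> no discrepancy
step 12: x = 38 + (6) = 44, y = 3 + (0) = 3 -> confirmed correct
step 13: x = 44 + (7) = 51, y = 3 + (7) = 10 -> matches
step 14: x = 51 + (3) = 54, y = 10 + (-1) = 9 -> agrees with the trace
step 15: x = 54 + (-3) = 51, y = 9 + (-2) = 7 -> consistent with the trace
Nothing is out of place; the run is error-free.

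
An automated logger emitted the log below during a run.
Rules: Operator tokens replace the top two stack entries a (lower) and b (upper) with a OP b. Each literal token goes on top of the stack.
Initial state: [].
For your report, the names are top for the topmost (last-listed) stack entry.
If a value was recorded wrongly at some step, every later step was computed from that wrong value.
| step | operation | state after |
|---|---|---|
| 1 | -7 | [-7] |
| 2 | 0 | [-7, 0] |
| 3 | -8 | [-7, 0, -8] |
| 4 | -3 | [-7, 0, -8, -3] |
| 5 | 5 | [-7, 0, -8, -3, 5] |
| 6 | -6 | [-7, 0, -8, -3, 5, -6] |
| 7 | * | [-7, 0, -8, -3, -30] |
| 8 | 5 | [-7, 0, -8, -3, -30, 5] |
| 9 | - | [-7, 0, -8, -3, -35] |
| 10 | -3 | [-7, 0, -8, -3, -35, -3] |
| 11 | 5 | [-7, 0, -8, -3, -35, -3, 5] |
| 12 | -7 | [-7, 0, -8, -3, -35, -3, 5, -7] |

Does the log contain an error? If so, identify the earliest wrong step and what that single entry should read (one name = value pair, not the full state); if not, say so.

no error

step 1: push -7: top = -7 -> same as recorded
step 2: push 0: top = 0 -> checks out
step 3: push -8: top = -8 -> in agreement
step 4: push -3: top = -3 -> same as recorded
step 5: push 5: top = 5 -> matches
step 6: push -6: top = -6 -> in agreement
step 7: 5 * -6 = -30 -> matches
step 8: push 5: top = 5 -> exactly as logged
step 9: -30 - 5 = -35 -> agrees with the log
step 10: push -3: top = -3 -> verified
step 11: push 5: top = 5 -> no discrepancy
step 12: push -7: top = -7 -> no discrepancy
All steps check out; nothing to correct.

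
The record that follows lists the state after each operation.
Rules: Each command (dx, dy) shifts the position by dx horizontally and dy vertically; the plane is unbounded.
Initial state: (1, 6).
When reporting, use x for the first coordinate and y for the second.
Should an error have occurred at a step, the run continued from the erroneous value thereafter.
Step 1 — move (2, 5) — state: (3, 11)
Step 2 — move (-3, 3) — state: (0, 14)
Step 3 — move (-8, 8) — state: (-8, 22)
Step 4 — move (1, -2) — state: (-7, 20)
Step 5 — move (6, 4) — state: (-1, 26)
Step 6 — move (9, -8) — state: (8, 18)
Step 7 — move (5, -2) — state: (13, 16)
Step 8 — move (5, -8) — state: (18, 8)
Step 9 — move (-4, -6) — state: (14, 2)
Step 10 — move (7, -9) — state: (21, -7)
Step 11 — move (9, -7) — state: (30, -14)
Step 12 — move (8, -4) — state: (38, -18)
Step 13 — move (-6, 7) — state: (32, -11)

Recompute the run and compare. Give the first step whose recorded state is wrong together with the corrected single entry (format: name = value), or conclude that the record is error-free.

step 1: x = 1 + (2) = 3, y = 6 + (5) = 11 -> in agreement
step 2: x = 3 + (-3) = 0, y = 11 + (3) = 14 -> same as recorded
step 3: x = 0 + (-8) = -8, y = 14 + (8) = 22 -> in agreement
step 4: x = -8 + (1) = -7, y = 22 + (-2) = 20 -> agrees with the record
step 5: x = -7 + (6) = -1, y = 20 + (4) = 24 -> the entry is off here
First incorrect step: 5; the correct value is y = 24.

step 5, y = 24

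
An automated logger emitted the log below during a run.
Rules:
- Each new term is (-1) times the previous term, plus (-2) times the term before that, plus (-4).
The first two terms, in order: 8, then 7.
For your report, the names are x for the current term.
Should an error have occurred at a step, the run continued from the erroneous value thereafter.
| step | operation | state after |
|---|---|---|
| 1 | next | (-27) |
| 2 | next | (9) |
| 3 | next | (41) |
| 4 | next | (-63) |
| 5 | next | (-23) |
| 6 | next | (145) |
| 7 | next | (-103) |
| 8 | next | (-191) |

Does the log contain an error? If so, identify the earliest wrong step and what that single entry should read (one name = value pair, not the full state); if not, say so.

Recomputing the run from the initial state:
step 1: x = -27
step 2: x = 9
step 3: x = 41
step 4: x = -63
step 5: x = -23
step 6: x = 145
step 7: x = -103
step 8: x = -191
This matches the log at every step.

no error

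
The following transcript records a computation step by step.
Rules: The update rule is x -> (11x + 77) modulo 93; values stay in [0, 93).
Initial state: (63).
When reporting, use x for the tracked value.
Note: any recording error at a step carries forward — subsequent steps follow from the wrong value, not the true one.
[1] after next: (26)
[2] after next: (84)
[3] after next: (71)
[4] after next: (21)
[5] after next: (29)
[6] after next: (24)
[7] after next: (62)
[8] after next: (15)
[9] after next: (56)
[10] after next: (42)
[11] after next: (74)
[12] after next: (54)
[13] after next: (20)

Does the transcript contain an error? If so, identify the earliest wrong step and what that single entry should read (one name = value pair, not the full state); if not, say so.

no error

step 1: x = (11*63 + 77) mod 93 = 26 -> agrees with the transcript
step 2: x = (11*26 + 77) mod 93 = 84 -> same as recorded
step 3: x = (11*84 + 77) mod 93 = 71 -> matches
step 4: x = (11*71 + 77) mod 93 = 21 -> in agreement
step 5: x = (11*21 + 77) mod 93 = 29 -> matches
step 6: x = (11*29 + 77) mod 93 = 24 -> agrees with the transcript
step 7: x = (11*24 + 77) mod 93 = 62 -> matches
step 8: x = (11*62 + 77) mod 93 = 15 -> consistent with the transcript
step 9: x = (11*15 + 77) mod 93 = 56 -> consistent with the transcript
step 10: x = (11*56 + 77) mod 93 = 42 -> consistent with the transcript
step 11: x = (11*42 + 77) mod 93 = 74 -> verified
step 12: x = (11*74 + 77) mod 93 = 54 -> in agreement
step 13: x = (11*54 + 77) mod 93 = 20 -> verified
All steps check out; nothing to correct.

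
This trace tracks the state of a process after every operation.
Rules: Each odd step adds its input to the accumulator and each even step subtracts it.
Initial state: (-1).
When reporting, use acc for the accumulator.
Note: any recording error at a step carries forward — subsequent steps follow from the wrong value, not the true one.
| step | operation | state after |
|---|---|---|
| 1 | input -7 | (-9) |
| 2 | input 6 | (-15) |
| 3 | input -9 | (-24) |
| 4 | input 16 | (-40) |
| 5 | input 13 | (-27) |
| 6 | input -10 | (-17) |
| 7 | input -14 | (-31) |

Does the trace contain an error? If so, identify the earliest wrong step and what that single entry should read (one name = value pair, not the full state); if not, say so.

1. acc = -1 + -7 = -8 (the trace disagrees here)
So the first discrepancy is step 1, where the right value is acc = -8.

step 1, acc = -8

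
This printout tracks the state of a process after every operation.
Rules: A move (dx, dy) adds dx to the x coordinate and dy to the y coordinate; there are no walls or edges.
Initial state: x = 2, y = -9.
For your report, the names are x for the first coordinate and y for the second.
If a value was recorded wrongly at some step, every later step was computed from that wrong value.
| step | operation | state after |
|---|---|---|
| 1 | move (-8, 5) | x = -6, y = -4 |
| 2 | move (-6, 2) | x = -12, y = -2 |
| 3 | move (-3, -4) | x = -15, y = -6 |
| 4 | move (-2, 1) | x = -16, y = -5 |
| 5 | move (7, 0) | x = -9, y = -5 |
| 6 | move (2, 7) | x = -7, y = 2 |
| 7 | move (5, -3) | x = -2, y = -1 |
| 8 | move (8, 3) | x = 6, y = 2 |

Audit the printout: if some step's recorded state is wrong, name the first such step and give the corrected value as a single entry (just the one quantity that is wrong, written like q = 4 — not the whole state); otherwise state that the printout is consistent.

step 4, x = -17

Recomputing the run from the initial state:
step 1: x = -6, y = -4
step 2: x = -12, y = -2
step 3: x = -15, y = -6
step 4: x = -17, y = -5
step 5: x = -10, y = -5
step 6: x = -8, y = 2
step 7: x = -3, y = -1
step 8: x = 5, y = 2
The first disagreement with the printout is at step 4, where the value should be x = -17.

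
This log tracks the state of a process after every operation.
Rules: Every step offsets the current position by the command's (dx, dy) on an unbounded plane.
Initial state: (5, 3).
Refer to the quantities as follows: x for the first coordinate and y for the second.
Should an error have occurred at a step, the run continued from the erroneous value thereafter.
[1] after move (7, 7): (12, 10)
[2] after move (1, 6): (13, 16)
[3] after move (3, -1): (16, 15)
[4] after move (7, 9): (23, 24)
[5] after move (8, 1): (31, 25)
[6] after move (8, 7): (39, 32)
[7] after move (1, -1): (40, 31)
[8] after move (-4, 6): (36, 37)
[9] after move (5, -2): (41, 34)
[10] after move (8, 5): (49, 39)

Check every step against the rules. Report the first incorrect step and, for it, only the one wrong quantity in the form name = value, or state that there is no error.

Recomputing the run from the initial state:
step 1: x = 12, y = 10
step 2: x = 13, y = 16
step 3: x = 16, y = 15
step 4: x = 23, y = 24
step 5: x = 31, y = 25
step 6: x = 39, y = 32
step 7: x = 40, y = 31
step 8: x = 36, y = 37
step 9: x = 41, y = 35
step 10: x = 49, y = 40
The first disagreement with the log is at step 9, where the value should be y = 35.

step 9, y = 35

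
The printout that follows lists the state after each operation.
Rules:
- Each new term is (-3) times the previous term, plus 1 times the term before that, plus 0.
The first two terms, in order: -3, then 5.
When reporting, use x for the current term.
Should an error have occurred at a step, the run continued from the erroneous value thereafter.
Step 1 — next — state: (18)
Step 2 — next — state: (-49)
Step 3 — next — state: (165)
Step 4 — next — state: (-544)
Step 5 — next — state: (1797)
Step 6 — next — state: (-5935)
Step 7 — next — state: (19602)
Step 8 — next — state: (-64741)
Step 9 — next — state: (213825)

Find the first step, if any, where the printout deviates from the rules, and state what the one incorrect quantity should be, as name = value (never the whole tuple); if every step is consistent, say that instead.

Recomputing the run from the initial state:
step 1: x = -18
step 2: x = 59
step 3: x = -195
step 4: x = 644
step 5: x = -2127
step 6: x = 7025
step 7: x = -23202
step 8: x = 76631
step 9: x = -253095
The first disagreement with the printout is at step 1, where the value should be x = -18.

step 1, x = -18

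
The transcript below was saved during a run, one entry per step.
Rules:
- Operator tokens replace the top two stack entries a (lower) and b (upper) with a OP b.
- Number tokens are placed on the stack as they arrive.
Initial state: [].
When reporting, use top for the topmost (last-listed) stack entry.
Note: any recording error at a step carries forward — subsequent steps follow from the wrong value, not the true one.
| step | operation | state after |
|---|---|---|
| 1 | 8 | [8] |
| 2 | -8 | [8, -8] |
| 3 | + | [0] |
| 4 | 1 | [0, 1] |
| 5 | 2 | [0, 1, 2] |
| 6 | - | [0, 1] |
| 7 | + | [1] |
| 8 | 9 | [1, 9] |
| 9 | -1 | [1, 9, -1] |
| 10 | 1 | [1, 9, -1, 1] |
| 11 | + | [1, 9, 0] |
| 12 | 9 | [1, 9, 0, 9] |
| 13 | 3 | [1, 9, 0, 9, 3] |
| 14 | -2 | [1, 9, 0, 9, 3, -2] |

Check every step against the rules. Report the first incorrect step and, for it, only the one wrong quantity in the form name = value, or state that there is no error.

step 6, top = -1

step 1: push 8: top = 8 -> confirmed correct
step 2: push -8: top = -8 -> matches
step 3: 8 + -8 = 0 -> same as recorded
step 4: push 1: top = 1 -> checks out
step 5: push 2: top = 2 -> checks out
step 6: 1 - 2 = -1 -> the entry is off here
That makes step 6 the first incorrect line — top = -1 is what it should show.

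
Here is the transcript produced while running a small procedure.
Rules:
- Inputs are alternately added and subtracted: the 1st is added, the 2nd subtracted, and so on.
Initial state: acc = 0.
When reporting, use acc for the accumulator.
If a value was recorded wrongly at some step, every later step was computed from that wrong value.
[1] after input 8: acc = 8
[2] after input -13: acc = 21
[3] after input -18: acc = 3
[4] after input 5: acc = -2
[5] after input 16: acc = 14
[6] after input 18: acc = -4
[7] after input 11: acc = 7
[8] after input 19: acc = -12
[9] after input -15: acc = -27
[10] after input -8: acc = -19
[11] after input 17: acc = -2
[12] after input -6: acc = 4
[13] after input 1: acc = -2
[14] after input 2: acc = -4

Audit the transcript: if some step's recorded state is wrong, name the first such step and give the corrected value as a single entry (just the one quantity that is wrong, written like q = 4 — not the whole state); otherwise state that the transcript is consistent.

step 13, acc = 5

Recomputing the run from the initial state:
step 1: acc = 8
step 2: acc = 21
step 3: acc = 3
step 4: acc = -2
step 5: acc = 14
step 6: acc = -4
step 7: acc = 7
step 8: acc = -12
step 9: acc = -27
step 10: acc = -19
step 11: acc = -2
step 12: acc = 4
step 13: acc = 5
step 14: acc = 3
The first disagreement with the transcript is at step 13, where the value should be acc = 5.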